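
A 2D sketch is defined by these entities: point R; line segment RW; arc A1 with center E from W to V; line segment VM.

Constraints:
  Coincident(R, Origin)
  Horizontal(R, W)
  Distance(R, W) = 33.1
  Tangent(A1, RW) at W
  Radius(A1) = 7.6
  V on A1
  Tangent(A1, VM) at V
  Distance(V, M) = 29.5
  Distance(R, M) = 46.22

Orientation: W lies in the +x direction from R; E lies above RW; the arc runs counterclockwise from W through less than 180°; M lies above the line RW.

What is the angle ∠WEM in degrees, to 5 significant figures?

168.59°

Checks: |EV| = 7.600 ✓; ∠(EV, VM) = 90.00° ✓; |VM| = 29.50 ✓; |RM| = 46.22 ✓.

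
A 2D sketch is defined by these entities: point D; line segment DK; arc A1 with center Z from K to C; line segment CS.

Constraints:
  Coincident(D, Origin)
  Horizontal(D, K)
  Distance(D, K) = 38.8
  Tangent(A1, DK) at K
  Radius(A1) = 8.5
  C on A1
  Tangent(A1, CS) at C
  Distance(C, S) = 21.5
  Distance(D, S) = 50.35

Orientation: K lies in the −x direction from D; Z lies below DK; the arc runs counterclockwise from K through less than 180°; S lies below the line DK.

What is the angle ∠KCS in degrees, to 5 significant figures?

124.69°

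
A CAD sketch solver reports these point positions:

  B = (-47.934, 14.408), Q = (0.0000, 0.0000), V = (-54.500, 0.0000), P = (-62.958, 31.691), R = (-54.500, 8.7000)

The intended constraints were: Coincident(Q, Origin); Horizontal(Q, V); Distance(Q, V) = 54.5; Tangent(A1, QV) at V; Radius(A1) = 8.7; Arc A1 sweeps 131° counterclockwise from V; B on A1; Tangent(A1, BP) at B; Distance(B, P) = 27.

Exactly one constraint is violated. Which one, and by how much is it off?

Distance(B, P) = 27 — off by 4.10.

Q = (0.00, 0.00) ✓; Q.y = 0.00, V.y = 0.00 ✓; |QV| = 54.50 ✓; ∠(RV, VQ) = 90.00° ✓; |RV| = 8.700 ✓; bearing(R→B) − bearing(R→V) = 131.0° ✓; |RB| = 8.700 ✓; ∠(RB, BP) = 90.00° ✓; |BP| = 22.90 ✗.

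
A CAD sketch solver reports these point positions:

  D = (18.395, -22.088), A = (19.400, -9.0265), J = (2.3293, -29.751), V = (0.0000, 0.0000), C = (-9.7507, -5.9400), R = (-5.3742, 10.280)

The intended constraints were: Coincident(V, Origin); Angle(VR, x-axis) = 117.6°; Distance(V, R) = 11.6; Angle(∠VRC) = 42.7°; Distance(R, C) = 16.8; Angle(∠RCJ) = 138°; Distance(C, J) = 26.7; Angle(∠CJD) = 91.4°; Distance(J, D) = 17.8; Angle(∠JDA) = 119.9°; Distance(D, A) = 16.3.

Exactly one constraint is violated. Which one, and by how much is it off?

Distance(D, A) = 16.3 — off by 3.20.

V = (0.00, 0.00) ✓; VR at 117.6° ✓; |VR| = 11.60 ✓; ∠VRC = 42.70° ✓; |RC| = 16.80 ✓; ∠RCJ = 138.0° ✓; |CJ| = 26.70 ✓; ∠CJD = 91.40° ✓; |JD| = 17.80 ✓; ∠JDA = 119.9° ✓; |DA| = 13.10 ✗.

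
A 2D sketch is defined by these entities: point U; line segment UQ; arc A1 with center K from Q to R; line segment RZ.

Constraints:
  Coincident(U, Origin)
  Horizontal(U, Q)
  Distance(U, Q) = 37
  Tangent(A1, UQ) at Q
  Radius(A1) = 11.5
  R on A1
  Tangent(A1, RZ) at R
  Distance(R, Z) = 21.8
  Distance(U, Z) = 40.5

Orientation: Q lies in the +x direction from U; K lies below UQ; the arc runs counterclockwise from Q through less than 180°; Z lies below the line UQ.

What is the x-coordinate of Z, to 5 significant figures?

24.135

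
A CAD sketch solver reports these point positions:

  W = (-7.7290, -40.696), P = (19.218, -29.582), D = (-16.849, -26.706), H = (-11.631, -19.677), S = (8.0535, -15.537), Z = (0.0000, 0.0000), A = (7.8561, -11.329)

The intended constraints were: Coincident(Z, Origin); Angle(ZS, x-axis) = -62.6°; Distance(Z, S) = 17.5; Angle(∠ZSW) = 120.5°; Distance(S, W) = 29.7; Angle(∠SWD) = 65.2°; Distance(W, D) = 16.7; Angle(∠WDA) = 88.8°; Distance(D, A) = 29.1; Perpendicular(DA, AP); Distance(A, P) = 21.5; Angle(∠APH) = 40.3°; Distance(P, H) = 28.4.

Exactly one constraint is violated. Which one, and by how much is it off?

Distance(P, H) = 28.4 — off by 4.00.

Z = (0.00, 0.00) ✓; ZS at -62.60° ✓; |ZS| = 17.50 ✓; ∠ZSW = 120.5° ✓; |SW| = 29.70 ✓; ∠SWD = 65.20° ✓; |WD| = 16.70 ✓; ∠WDA = 88.80° ✓; |DA| = 29.10 ✓; ∠(DA, AP) = 90.00° ✓; |AP| = 21.50 ✓; ∠APH = 40.30° ✓; |PH| = 32.40 ✗.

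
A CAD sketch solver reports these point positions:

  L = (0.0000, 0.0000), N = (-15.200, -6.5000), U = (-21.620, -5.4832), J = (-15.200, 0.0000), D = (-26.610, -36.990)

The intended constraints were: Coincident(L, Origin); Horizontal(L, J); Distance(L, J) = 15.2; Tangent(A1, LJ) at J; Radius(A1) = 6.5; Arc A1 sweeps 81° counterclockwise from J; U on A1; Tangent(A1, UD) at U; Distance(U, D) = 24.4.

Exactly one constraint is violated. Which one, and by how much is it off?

Distance(U, D) = 24.4 — off by 7.50.

L = (0.00, 0.00) ✓; L.y = 0.00, J.y = 0.00 ✓; |LJ| = 15.20 ✓; ∠(NJ, JL) = 90.00° ✓; |NJ| = 6.500 ✓; bearing(N→U) − bearing(N→J) = 81.00° ✓; |NU| = 6.500 ✓; ∠(NU, UD) = 90.00° ✓; |UD| = 31.90 ✗.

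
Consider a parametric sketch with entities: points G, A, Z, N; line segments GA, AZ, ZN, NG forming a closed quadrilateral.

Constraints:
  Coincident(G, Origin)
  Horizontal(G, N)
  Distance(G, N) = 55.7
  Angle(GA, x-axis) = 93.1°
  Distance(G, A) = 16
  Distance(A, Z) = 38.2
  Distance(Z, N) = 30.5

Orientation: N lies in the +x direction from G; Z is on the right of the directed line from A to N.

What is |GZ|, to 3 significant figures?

28.8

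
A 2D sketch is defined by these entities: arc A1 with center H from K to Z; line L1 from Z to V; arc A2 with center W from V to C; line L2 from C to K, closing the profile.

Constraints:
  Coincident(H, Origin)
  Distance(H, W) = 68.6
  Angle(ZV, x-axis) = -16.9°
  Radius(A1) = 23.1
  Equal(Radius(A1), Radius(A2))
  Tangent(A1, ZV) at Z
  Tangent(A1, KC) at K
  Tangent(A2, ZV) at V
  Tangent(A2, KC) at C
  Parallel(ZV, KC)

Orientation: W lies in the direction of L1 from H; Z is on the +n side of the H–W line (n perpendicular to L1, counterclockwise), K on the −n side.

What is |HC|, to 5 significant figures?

72.385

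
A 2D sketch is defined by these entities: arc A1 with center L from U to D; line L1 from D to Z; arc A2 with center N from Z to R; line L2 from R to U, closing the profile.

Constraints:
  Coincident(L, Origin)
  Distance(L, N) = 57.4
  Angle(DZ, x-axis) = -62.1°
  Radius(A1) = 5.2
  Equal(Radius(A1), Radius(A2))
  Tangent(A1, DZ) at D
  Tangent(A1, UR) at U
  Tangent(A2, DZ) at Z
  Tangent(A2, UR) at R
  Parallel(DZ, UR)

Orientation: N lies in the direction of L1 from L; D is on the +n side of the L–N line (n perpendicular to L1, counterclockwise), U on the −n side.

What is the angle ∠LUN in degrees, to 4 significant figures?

84.82°

L is at the origin and N lies 57.4 along u from L, so N = 57.4·u = (26.86, -50.73). Tangency of A1 to both parallel lines with radius 5.2 puts D and U at L ± 5.2·n: D = (4.596, 2.433), U = (-4.596, -2.433). Then cos ∠LUN = UL·UN / (|UL||UN|), giving 84.82°.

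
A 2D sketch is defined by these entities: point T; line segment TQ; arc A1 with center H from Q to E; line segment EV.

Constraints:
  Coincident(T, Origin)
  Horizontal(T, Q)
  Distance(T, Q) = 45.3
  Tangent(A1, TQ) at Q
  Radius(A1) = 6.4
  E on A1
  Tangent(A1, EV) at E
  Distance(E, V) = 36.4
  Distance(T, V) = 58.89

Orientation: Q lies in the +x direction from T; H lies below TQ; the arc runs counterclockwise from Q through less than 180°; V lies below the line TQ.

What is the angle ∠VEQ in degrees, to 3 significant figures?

134°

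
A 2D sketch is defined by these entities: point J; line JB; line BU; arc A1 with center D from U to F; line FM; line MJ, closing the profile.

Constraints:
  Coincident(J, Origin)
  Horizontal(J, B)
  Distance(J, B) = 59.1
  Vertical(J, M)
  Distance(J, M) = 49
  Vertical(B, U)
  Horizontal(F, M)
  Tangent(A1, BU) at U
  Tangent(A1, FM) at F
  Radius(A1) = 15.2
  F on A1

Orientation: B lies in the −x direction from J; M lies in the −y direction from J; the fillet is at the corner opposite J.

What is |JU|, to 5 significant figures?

68.083

J is at the origin; J and B share the same y with |JB| = 59.1 and B on the −x side, so B = (-59.100, 0.0000). JM is vertical with |JM| = 49.0 and M on the −y side, so M = (0.0000, -49.000). The virtual corner opposite J is at (-59.100, -49.000). A1 meets BU tangentially, so DU is at right angles to BU and since A1 is tangent to FM there, DF ⟂ FM, with radius 15.2, so the center D sits 15.2 in from both sides at D = (-43.900, -33.800). That places the tangent points at U = (-59.100, -33.800) on BU and F = (-43.900, -49.000) on FM. Then |JU| = |U − J| = 68.083.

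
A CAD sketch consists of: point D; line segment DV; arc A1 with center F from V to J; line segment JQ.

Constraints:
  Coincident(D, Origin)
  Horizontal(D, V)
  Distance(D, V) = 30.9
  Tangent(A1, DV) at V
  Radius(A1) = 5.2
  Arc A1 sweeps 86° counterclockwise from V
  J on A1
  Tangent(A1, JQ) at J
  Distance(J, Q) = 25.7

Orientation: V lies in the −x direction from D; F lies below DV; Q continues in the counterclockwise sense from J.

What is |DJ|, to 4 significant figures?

36.41

D is at the origin; DV is horizontal with |DV| = 30.9 and V on the −x side, so V = (-30.90, 0.000). Since A1 is tangent to DV there, FV ⟂ DV, so F = V + (0, -5.2) = (-30.90, -5.200). On A1, V sits at bearing 90° from F; an 86° counterclockwise sweep puts J at bearing 176°, so J = F + 5.2·(cos 176°, sin 176°) = (-36.09, -4.837). Then |DJ| = |J − D| = 36.41.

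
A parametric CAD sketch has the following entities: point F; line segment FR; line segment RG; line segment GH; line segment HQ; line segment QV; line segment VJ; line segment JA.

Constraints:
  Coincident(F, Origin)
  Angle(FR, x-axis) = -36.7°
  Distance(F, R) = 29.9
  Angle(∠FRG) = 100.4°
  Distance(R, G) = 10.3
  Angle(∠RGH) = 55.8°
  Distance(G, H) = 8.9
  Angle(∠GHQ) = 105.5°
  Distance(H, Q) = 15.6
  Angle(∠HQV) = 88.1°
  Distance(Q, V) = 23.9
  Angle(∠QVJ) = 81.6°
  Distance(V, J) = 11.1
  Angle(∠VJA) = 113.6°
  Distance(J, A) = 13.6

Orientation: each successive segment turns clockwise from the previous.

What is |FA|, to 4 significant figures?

33.06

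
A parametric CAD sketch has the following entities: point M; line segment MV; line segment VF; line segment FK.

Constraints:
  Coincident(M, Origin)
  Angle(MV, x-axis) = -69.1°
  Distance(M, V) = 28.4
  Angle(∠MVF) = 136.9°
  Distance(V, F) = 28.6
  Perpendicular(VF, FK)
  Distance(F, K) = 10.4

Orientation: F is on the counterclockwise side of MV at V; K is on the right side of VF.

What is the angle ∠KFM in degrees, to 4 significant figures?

111.5°

M is at the origin; MV runs at -69.1° with length 28.4, so V = 28.4·(cos -69.1°, sin -69.1°) = (10.13, -26.53). ∠MVF = 136.9°, so VF runs at -69.1° + (180° − 136.9°) = -26.00° from the x-axis; with |VF| = 28.6, F = V + 28.6·(cos -26.00°, sin -26.00°) = (35.84, -39.07). VF ⟂ FK; with |FK| = 10.4 on the right of VF, K = F + 10.4·(-0.4384, -0.8988) = (31.28, -48.42). Then cos ∠KFM = FK·FM / (|FK||FM|), giving 111.5°.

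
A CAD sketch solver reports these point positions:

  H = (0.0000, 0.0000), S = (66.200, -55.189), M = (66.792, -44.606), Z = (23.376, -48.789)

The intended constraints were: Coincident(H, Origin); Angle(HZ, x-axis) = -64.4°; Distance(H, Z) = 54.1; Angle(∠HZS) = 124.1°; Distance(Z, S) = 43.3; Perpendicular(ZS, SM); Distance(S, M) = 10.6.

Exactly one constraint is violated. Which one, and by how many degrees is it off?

Perpendicular(ZS, SM) — off by 5.30°.

H = (0.00, 0.00) ✓; HZ at -64.40° ✓; |HZ| = 54.10 ✓; ∠HZS = 124.1° ✓; |ZS| = 43.30 ✓; ∠(ZS, SM) = 95.30° ✗; |SM| = 10.60 ✓.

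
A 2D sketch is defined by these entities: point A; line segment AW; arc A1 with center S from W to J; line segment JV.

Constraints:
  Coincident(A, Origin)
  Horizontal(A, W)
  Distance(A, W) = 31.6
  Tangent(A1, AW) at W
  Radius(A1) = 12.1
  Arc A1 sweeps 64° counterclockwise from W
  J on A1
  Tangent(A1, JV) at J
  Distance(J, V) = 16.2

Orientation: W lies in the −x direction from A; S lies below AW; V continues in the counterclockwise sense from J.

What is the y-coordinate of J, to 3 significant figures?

-6.80

A is at the origin; AW is horizontal with |AW| = 31.6 and W on the −x side, so W = (-31.6, 0.00). The tangent condition forces SW to be normal to AW, so S = W + (0, -12.1) = (-31.6, -12.1). On A1, W sits at bearing 90° from S; a 64° counterclockwise sweep puts J at bearing 154°, so J = S + 12.1·(cos 154°, sin 154°) = (-42.5, -6.80). So J.y = -6.80.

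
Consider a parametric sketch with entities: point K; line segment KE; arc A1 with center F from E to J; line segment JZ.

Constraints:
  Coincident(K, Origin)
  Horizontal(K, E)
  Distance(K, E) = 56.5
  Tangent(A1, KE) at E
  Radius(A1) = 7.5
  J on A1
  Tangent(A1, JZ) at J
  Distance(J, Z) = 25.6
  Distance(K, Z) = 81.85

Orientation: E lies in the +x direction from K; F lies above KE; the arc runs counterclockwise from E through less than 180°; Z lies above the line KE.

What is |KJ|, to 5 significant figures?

62.269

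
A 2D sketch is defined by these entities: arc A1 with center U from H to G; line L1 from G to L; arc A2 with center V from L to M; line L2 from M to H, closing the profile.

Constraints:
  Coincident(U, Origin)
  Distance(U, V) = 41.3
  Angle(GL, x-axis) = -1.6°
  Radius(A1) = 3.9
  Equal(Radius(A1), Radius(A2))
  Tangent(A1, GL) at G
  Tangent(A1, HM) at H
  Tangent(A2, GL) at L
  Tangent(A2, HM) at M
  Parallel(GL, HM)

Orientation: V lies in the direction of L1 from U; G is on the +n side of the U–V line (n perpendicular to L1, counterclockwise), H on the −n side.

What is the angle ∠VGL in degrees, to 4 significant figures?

5.395°

The slot axis is L1's direction at -1.6°, so u = (cos -1.6°, sin -1.6°) = (0.9996, -0.02792) and n = (−sin -1.6°, cos -1.6°) = (0.02792, 0.9996). U is at the origin and V lies 41.3 along u from U, so V = 41.3·u = (41.28, -1.153). Tangency of A1 to both parallel lines with radius 3.9 puts G and H at U ± 3.9·n: G = (0.1089, 3.898), H = (-0.1089, -3.898). Equal radii place L and M the same way about V: L = V + 3.9·n = (41.39, 2.745), M = V − 3.9·n = (41.18, -5.052). Then cos ∠VGL = GV·GL / (|GV||GL|), giving 5.395°.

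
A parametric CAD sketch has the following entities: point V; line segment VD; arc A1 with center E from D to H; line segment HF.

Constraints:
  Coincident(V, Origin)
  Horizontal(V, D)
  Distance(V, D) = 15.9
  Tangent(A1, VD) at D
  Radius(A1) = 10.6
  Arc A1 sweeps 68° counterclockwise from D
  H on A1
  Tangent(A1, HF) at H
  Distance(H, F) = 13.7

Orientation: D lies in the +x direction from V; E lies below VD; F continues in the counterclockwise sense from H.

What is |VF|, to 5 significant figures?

19.354

V is at the origin; V and D share the same y with |VD| = 15.9 and D on the +x side, so D = (15.900, 0.0000). Tangency of A1 to VD means the radius ED is perpendicular to VD, so E = D + (0, -10.6) = (15.900, -10.600). On A1, D sits at bearing 90° from E; a 68° counterclockwise sweep puts H at bearing 158°, so H = E + 10.6·(cos 158°, sin 158°) = (6.0719, -6.6292). Tangency of A1 to HF means the radius EH is perpendicular to HF, so HF runs along (−sin 158°, cos 158°); with |HF| = 13.7, F = (0.93974, -19.332). Then |VF| = |F − V| = 19.354.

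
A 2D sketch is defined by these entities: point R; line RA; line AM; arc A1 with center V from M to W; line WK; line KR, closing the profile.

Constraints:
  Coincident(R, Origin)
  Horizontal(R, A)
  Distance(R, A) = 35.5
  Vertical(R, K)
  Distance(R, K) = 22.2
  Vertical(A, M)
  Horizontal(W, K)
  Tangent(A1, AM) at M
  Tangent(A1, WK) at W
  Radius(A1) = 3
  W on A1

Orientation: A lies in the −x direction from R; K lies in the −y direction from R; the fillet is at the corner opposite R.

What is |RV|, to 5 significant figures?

37.748

R is at the origin; RA is horizontal with |RA| = 35.5 and A on the −x side, so A = (-35.500, 0.0000). R and K share the same x with |RK| = 22.2 and K on the −y side, so K = (0.0000, -22.200). The virtual corner opposite R is at (-35.500, -22.200). Tangency of A1 to AM means the radius VM is perpendicular to AM and since A1 is tangent to WK there, VW ⟂ WK, with radius 3.0, so the center V sits 3.0 in from both sides at V = (-32.500, -19.200). Then |RV| = |V − R| = 37.748.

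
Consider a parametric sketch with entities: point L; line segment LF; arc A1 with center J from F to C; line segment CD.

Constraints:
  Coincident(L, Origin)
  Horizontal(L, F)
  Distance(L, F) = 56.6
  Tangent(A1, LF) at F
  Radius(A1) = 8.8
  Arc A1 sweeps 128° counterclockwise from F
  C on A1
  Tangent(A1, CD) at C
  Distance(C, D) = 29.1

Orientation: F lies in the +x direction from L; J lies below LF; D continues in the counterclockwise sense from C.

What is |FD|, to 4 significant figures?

38.74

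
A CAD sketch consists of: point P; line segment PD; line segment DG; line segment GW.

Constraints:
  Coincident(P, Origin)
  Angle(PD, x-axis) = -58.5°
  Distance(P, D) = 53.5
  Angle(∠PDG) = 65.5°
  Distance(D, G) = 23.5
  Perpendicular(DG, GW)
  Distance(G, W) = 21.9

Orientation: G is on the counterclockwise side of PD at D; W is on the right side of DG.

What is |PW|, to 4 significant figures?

70.60

P is at the origin; PD runs at -58.5° with length 53.5, so D = 53.5·(cos -58.5°, sin -58.5°) = (27.95, -45.62). ∠PDG = 65.5°, so DG runs at -58.5° + (180° − 65.5°) = 56.00° from the x-axis; with |DG| = 23.5, G = D + 23.5·(cos 56.00°, sin 56.00°) = (41.09, -26.13). The perpendicularity gives GW at right angles to DG; with |GW| = 21.9 on the right of DG, W = G + 21.9·(0.8290, -0.5592) = (59.25, -38.38). Then |PW| = |W − P| = 70.60.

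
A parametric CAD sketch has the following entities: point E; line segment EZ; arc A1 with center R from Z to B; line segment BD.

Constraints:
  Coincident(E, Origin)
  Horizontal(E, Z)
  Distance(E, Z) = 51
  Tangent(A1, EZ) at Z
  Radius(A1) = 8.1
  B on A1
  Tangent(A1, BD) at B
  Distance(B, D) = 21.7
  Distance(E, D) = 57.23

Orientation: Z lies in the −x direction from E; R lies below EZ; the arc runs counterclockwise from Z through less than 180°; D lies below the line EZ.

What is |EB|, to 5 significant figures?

59.367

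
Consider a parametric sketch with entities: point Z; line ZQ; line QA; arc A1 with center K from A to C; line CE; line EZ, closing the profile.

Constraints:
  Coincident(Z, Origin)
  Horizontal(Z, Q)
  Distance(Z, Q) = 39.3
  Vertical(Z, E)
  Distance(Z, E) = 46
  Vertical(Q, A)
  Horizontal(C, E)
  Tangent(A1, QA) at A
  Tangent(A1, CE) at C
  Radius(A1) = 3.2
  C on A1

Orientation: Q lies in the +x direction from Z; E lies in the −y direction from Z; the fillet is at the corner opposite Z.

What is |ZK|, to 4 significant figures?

55.99

Z is at the origin; Z and Q share the same y with |ZQ| = 39.3 and Q on the +x side, so Q = (39.30, 0.000). Z and E share the same x with |ZE| = 46.0 and E on the −y side, so E = (0.000, -46.00). The virtual corner opposite Z is at (39.30, -46.00). Since A1 is tangent to QA there, KA ⟂ QA and since A1 is tangent to CE there, KC ⟂ CE, with radius 3.2, so the center K sits 3.2 in from both sides at K = (36.10, -42.80). Then |ZK| = |K − Z| = 55.99.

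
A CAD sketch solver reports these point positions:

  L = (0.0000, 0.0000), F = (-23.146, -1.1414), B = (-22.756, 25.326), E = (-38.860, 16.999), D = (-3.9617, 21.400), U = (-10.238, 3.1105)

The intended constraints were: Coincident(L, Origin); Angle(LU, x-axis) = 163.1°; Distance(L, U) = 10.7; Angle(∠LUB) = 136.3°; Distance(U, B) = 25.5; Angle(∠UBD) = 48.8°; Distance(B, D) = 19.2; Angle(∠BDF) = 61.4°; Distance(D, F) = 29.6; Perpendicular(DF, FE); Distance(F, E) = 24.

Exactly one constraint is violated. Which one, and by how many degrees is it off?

Perpendicular(DF, FE) — off by 8.70°.

L = (0.00, 0.00) ✓; LU at 163.1° ✓; |LU| = 10.70 ✓; ∠LUB = 136.3° ✓; |UB| = 25.50 ✓; ∠UBD = 48.80° ✓; |BD| = 19.20 ✓; ∠BDF = 61.40° ✓; |DF| = 29.60 ✓; ∠(DF, FE) = 98.70° ✗; |FE| = 24.00 ✓.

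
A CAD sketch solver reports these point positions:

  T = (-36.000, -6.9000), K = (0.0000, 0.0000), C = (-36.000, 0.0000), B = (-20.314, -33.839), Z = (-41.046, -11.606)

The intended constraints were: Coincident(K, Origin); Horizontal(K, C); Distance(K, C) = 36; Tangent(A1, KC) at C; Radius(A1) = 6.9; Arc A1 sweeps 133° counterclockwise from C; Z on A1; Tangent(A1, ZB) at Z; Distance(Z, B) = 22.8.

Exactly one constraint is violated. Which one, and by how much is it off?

Distance(Z, B) = 22.8 — off by 7.60.

K = (0.00, 0.00) ✓; K.y = 0.00, C.y = 0.00 ✓; |KC| = 36.00 ✓; ∠(TC, CK) = 90.00° ✓; |TC| = 6.900 ✓; bearing(T→Z) − bearing(T→C) = 133.0° ✓; |TZ| = 6.900 ✓; ∠(TZ, ZB) = 90.00° ✓; |ZB| = 30.40 ✗.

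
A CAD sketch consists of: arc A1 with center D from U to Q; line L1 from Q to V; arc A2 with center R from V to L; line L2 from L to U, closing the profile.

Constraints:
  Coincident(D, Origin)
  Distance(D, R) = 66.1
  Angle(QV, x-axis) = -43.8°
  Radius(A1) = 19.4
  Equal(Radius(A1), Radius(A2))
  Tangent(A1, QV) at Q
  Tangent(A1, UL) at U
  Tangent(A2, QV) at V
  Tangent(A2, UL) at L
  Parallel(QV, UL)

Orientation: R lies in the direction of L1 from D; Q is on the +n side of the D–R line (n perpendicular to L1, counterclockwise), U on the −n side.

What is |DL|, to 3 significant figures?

68.9

The slot axis is L1's direction at -43.8°, so u = (cos -43.8°, sin -43.8°) = (0.722, -0.692) and n = (−sin -43.8°, cos -43.8°) = (0.692, 0.722). D is at the origin and R lies 66.1 along u from D, so R = 66.1·u = (47.7, -45.8). Tangency of A1 to both parallel lines with radius 19.4 puts Q and U at D ± 19.4·n: Q = (13.4, 14.0), U = (-13.4, -14.0). Equal radii place V and L the same way about R: V = R + 19.4·n = (61.1, -31.7), L = R − 19.4·n = (34.3, -59.8). Then |DL| = |L − D| = 68.9.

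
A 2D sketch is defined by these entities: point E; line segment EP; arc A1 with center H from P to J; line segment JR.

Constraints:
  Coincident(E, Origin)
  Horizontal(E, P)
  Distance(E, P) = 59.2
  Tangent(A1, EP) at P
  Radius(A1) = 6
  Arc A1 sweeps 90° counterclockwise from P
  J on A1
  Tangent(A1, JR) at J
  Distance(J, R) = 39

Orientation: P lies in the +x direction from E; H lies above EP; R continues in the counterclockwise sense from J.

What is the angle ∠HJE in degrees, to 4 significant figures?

5.258°

Tangency of A1 to EP means the radius HP is perpendicular to EP, so H = P + (0, 6) = (59.20, 6.000). On A1, P sits at bearing -90° from H; a 90° counterclockwise sweep puts J at bearing 0°, so J = H + 6.0·(cos 0°, sin 0°) = (65.20, 6.000). Then cos ∠HJE = JH·JE / (|JH||JE|), giving 5.258°.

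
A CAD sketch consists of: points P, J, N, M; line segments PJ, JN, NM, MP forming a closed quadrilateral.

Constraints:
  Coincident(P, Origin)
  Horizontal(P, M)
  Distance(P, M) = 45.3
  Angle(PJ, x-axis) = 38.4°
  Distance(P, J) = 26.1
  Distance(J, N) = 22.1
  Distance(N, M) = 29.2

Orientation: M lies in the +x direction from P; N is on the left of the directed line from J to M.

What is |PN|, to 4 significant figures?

48.16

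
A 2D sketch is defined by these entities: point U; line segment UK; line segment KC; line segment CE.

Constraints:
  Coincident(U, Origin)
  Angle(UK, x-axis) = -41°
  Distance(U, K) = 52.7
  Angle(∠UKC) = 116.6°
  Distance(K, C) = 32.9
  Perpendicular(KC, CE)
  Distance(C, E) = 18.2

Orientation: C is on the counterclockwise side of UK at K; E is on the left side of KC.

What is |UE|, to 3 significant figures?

63.5

U is at the origin; UK runs at -41.0° with length 52.7, so K = 52.7·(cos -41.0°, sin -41.0°) = (39.8, -34.6). ∠UKC = 116.6°, so KC runs at -41.0° + (180° − 116.6°) = 22.4° from the x-axis; with |KC| = 32.9, C = K + 32.9·(cos 22.4°, sin 22.4°) = (70.2, -22.0). KC is perpendicular to CE; with |CE| = 18.2 on the left of KC, E = C + 18.2·(-0.381, 0.925) = (63.3, -5.21). Then |UE| = |E − U| = 63.5.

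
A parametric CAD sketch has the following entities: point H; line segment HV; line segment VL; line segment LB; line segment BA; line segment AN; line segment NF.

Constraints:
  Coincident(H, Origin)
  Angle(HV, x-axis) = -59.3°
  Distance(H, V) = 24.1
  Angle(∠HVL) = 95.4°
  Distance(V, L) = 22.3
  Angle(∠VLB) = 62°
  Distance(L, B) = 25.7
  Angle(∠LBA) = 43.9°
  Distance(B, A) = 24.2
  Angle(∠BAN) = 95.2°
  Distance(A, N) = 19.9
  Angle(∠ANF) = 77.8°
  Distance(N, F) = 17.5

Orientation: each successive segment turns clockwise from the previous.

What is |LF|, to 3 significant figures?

9.89

∠BAN = 95.2° gives AN at -123° from the x-axis; with |AN| = 19.9, N = (-1.05, -40.0). ∠ANF = 77.8° gives NF at 135° from the x-axis; with |NF| = 17.5, F = (-13.4, -27.7). Then |LF| = |F − L| = 9.89.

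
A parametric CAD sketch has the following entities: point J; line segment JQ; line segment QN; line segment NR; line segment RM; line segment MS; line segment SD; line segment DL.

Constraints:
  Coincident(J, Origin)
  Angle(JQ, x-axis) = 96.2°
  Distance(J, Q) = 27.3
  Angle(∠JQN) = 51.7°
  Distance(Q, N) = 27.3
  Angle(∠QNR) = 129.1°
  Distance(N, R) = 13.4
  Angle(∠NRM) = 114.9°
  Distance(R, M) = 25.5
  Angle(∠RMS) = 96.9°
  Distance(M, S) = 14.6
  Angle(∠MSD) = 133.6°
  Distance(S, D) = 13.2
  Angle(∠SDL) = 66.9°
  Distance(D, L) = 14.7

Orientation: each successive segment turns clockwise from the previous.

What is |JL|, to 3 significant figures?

6.09

∠MSD = 133.6° gives SD at 82.4° from the x-axis; with |SD| = 13.2, D = (-7.24, 10.3). ∠SDL = 66.9° gives DL at -30.7° from the x-axis; with |DL| = 14.7, L = (5.40, 2.82). Then |JL| = |L − J| = 6.09.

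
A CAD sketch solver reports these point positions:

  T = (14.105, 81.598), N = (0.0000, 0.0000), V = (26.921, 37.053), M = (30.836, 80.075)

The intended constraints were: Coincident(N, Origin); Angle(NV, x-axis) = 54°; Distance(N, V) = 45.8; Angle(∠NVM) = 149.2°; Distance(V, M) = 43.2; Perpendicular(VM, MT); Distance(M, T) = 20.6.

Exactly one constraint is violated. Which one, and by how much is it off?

Distance(M, T) = 20.6 — off by 3.80.

N = (0.00, 0.00) ✓; NV at 54.00° ✓; |NV| = 45.80 ✓; ∠NVM = 149.2° ✓; |VM| = 43.20 ✓; ∠(VM, MT) = 90.00° ✓; |MT| = 16.80 ✗.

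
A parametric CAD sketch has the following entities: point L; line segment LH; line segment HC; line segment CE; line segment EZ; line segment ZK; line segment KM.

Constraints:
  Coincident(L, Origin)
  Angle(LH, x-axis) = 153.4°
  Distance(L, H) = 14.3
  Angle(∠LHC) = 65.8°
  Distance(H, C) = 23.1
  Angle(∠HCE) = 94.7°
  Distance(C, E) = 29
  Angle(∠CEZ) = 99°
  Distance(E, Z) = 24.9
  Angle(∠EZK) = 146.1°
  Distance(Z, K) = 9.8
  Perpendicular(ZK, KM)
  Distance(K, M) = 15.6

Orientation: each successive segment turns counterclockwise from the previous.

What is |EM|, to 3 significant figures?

30.5

L is at the origin; LH runs at 153.4° with length 14.3, so H = (-12.8, 6.40). ∠LHC = 65.8° gives HC at -92.4° from the x-axis; with |HC| = 23.1, C = (-13.8, -16.7). ∠HCE = 94.7° gives CE at -7.10° from the x-axis; with |CE| = 29.0, E = (15.0, -20.3). ∠CEZ = 99.0° gives EZ at 73.9° from the x-axis; with |EZ| = 24.9, Z = (21.9, 3.66). ∠EZK = 146.1° gives ZK at 108° from the x-axis; with |ZK| = 9.8, K = (18.9, 13.0). ZK is perpendicular to KM, so KM runs at -162°; with |KM| = 15.6, M = (4.08, 8.22). Then |EM| = |M − E| = 30.5.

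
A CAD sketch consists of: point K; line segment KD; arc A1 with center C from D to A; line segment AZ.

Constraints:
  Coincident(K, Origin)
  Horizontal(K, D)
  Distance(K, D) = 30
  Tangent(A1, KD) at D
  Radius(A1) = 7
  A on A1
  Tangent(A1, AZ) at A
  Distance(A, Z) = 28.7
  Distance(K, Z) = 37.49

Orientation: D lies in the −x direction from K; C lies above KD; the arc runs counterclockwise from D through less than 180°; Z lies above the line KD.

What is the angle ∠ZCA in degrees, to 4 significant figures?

76.29°

K is at the origin; KD is horizontal with |KD| = 30.0 and D on the −x side, so D = (-30.00, 0.000). Tangency of A1 to KD means the radius CD is perpendicular to KD, so C = D + (0, 7) = (-30.00, 7.000). Since CA ⟂ AZ (tangency), |CZ| = √(7.0² + 28.7²) = 29.54 regardless of where A sits on A1. So Z lies on both circle(K, 37.49) and circle(C, 29.54); the above-KD intersection is Z = (-16.89, 33.47). A is the foot of the tangent from Z: A = (-23.17, 5.468).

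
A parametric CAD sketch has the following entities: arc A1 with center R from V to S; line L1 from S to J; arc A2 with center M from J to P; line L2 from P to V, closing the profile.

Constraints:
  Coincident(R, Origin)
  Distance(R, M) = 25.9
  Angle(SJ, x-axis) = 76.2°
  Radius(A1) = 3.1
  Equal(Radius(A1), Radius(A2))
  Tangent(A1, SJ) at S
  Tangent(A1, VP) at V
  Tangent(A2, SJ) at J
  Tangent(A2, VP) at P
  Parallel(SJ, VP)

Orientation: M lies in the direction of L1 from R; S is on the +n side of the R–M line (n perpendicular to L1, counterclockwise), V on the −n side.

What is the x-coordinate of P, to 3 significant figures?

9.19

The slot axis is L1's direction at 76.2°, so u = (cos 76.2°, sin 76.2°) = (0.239, 0.971) and n = (−sin 76.2°, cos 76.2°) = (-0.971, 0.239). R is at the origin and M lies 25.9 along u from R, so M = 25.9·u = (6.18, 25.2). Tangency of A1 to both parallel lines with radius 3.1 puts S and V at R ± 3.1·n: S = (-3.01, 0.739), V = (3.01, -0.739). Equal radii place J and P the same way about M: J = M + 3.1·n = (3.17, 25.9), P = M − 3.1·n = (9.19, 24.4). So P.x = 9.19.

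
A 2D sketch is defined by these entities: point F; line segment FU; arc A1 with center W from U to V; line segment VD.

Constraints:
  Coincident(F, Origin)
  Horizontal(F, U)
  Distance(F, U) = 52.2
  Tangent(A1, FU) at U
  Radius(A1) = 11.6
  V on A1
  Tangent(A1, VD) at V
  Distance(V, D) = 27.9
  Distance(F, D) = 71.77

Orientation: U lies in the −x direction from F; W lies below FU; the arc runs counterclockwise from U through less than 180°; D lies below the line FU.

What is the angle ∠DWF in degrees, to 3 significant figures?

115°

F is at the origin; F and U share the same y with |FU| = 52.2 and U on the −x side, so U = (-52.2, 0.00). Tangency of A1 to FU means the radius WU is perpendicular to FU, so W = U + (0, -11.6) = (-52.2, -11.6). Since WV ⟂ VD (tangency), |WD| = √(11.6² + 27.9²) = 30.2 regardless of where V sits on A1. So D lies on both circle(F, 71.77) and circle(W, 30.2); the below-FU intersection is D = (-58.9, -41.1). V is the foot of the tangent from D: V = (-63.6, -13.6).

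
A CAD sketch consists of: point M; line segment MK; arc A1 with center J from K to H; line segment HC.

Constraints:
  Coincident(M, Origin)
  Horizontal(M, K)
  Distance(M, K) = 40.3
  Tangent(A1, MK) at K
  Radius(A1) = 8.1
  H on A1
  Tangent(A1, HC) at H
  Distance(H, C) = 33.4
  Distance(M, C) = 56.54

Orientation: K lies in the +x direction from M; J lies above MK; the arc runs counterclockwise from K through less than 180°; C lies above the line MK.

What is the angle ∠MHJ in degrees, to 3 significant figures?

5.86°

Checks: M = (0.00, 0.00) ✓; M.y = 0.00, K.y = 0.00 ✓; |JH| = 8.100 ✓; ∠(JH, HC) = 90.00° ✓; |HC| = 33.40 ✓; |MC| = 56.54 ✓.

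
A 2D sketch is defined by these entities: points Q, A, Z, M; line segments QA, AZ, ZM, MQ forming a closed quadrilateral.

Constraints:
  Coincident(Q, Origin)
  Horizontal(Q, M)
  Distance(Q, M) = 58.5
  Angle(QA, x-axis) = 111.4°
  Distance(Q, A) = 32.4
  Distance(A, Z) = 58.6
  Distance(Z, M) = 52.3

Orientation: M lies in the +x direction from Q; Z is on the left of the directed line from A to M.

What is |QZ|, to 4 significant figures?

66.18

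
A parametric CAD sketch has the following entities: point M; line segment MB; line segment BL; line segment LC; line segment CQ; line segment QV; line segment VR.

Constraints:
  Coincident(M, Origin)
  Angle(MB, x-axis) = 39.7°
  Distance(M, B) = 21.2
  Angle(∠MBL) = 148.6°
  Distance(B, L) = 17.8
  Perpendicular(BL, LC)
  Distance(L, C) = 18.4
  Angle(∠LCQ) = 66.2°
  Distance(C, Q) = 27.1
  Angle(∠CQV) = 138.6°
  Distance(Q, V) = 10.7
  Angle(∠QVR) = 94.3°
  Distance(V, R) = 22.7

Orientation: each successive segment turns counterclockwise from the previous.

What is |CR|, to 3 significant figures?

33.1

M is at the origin; MB runs at 39.7° with length 21.2, so B = (16.3, 13.5). ∠MBL = 148.6° gives BL at 71.1° from the x-axis; with |BL| = 17.8, L = (22.1, 30.4). BL is perpendicular to LC, so LC runs at 161°; with |LC| = 18.4, C = (4.67, 36.3). ∠LCQ = 66.2° gives CQ at -85.1° from the x-axis; with |CQ| = 27.1, Q = (6.98, 9.34). ∠CQV = 138.6° gives QV at -43.7° from the x-axis; with |QV| = 10.7, V = (14.7, 1.95). ∠QVR = 94.3° gives VR at 42.0° from the x-axis; with |VR| = 22.7, R = (31.6, 17.1). Then |CR| = |R − C| = 33.1.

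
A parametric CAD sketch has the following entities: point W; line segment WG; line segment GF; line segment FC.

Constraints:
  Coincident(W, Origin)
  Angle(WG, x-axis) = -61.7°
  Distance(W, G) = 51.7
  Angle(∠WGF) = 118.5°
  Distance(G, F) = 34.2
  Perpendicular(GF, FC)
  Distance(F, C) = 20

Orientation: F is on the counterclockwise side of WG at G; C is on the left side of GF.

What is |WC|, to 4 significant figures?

64.13

W is at the origin; WG runs at -61.7° with length 51.7, so G = 51.7·(cos -61.7°, sin -61.7°) = (24.51, -45.52). ∠WGF = 118.5°, so GF runs at -61.7° + (180° − 118.5°) = -0.2000° from the x-axis; with |GF| = 34.2, F = G + 34.2·(cos -0.2000°, sin -0.2000°) = (58.71, -45.64). The perpendicularity gives FC at right angles to GF; with |FC| = 20.0 on the left of GF, C = F + 20.0·(0.003491, 1.000) = (58.78, -25.64). Then |WC| = |C − W| = 64.13.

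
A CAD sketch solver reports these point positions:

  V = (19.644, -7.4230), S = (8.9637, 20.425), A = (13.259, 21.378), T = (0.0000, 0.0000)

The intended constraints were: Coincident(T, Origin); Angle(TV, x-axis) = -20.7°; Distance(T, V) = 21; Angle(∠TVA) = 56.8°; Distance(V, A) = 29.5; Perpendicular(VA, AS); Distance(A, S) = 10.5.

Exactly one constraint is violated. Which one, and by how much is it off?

Distance(A, S) = 10.5 — off by 6.10.

T = (0.00, 0.00) ✓; TV at -20.70° ✓; |TV| = 21.00 ✓; ∠TVA = 56.80° ✓; |VA| = 29.50 ✓; ∠(VA, AS) = 90.01° ✓; |AS| = 4.400 ✗.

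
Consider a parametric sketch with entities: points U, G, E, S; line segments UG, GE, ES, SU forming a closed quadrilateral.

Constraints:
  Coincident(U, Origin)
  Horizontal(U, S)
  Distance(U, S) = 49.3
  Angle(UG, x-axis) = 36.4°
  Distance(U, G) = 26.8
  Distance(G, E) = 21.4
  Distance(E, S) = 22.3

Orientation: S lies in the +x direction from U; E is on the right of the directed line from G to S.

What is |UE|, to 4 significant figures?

27.88

Checks: |GE| = 21.40 ✓; |ES| = 22.30 ✓.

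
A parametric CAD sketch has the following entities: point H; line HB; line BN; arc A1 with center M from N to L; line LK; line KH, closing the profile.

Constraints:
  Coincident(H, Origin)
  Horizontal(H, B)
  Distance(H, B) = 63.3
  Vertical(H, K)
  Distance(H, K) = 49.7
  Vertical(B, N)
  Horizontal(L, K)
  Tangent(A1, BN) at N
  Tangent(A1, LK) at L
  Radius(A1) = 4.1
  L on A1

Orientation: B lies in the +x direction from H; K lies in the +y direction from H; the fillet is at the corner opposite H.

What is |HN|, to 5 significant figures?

78.014

H is at the origin; HB is horizontal with |HB| = 63.3 and B on the +x side, so B = (63.300, 0.0000). H and K share the same x with |HK| = 49.7 and K on the +y side, so K = (0.0000, 49.700). The virtual corner opposite H is at (63.300, 49.700). Tangency of A1 to BN means the radius MN is perpendicular to BN and A1 meets LK tangentially, so ML is at right angles to LK, with radius 4.1, so the center M sits 4.1 in from both sides at M = (59.200, 45.600). That places the tangent points at N = (63.300, 45.600) on BN and L = (59.200, 49.700) on LK. Then |HN| = |N − H| = 78.014.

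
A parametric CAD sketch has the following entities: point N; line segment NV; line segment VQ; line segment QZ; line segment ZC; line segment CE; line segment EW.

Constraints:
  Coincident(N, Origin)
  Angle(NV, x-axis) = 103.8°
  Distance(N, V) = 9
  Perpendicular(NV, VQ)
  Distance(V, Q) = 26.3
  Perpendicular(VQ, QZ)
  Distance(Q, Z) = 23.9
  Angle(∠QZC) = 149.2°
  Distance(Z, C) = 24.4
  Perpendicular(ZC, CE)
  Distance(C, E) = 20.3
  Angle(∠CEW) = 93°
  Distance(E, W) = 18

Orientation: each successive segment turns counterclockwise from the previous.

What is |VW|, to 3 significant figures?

19.1

N is at the origin; NV runs at 103.8° with length 9.0, so V = (-2.15, 8.74). NV is perpendicular to VQ, so VQ runs at -166°; with |VQ| = 26.3, Q = (-27.7, 2.47). The perpendicularity gives QZ at right angles to VQ, so QZ runs at -76.2°; with |QZ| = 23.9, Z = (-22.0, -20.7). ∠QZC = 149.2° gives ZC at -45.4° from the x-axis; with |ZC| = 24.4, C = (-4.85, -38.1). The perpendicularity gives CE at right angles to ZC, so CE runs at 44.6°; with |CE| = 20.3, E = (9.60, -23.9). ∠CEW = 93.0° gives EW at 132° from the x-axis; with |EW| = 18.0, W = (-2.35, -10.4). Then |VW| = |W − V| = 19.1.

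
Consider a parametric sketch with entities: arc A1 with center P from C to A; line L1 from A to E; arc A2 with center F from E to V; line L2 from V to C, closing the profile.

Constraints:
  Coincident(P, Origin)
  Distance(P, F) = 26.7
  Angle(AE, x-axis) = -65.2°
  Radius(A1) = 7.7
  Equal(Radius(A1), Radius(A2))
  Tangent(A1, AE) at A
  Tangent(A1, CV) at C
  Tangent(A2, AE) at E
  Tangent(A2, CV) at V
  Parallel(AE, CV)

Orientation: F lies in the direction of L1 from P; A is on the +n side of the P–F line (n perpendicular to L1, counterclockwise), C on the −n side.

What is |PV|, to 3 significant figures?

27.8

The slot axis is L1's direction at -65.2°, so u = (cos -65.2°, sin -65.2°) = (0.419, -0.908) and n = (−sin -65.2°, cos -65.2°) = (0.908, 0.419). P is at the origin and F lies 26.7 along u from P, so F = 26.7·u = (11.2, -24.2). Tangency of A1 to both parallel lines with radius 7.7 puts A and C at P ± 7.7·n: A = (6.99, 3.23), C = (-6.99, -3.23). Equal radii place E and V the same way about F: E = F + 7.7·n = (18.2, -21.0), V = F − 7.7·n = (4.21, -27.5). Then |PV| = |V − P| = 27.8.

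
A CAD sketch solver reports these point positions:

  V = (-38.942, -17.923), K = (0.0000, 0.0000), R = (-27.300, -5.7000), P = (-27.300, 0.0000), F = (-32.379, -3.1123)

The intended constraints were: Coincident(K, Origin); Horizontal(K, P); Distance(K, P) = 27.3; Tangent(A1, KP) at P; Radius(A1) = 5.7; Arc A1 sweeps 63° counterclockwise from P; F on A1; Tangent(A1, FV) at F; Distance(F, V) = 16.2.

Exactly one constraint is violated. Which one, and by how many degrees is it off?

Tangent(A1, FV) at F — off by 3.10°.

K = (0.00, 0.00) ✓; K.y = 0.00, P.y = 0.00 ✓; |KP| = 27.30 ✓; ∠(RP, PK) = 90.00° ✓; |RP| = 5.700 ✓; bearing(R→F) − bearing(R→P) = 63.00° ✓; |RF| = 5.700 ✓; ∠(RF, FV) = 86.90° ✗; |FV| = 16.20 ✓.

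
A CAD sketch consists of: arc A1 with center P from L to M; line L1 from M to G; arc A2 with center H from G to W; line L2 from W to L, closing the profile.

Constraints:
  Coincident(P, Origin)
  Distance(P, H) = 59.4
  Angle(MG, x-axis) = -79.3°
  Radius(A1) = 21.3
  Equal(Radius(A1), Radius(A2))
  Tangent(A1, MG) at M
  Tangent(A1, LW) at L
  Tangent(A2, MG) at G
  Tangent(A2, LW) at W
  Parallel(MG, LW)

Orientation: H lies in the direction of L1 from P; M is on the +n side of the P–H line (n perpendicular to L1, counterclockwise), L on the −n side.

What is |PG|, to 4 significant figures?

63.10

Tangency of A1 to both parallel lines with radius 21.3 puts M and L at P ± 21.3·n: M = (20.93, 3.955), L = (-20.93, -3.955). Equal radii place G and W the same way about H: G = H + 21.3·n = (31.96, -54.41), W = H − 21.3·n = (-9.901, -62.32). Then |PG| = |G − P| = 63.10.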